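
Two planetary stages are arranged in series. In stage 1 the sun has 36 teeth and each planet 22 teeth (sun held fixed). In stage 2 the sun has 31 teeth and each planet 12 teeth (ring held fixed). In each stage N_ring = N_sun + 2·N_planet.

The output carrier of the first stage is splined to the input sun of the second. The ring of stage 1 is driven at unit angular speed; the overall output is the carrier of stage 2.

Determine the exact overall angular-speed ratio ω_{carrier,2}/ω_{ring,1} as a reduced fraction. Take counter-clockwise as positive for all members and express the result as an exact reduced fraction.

310/1247

Stage 1: N_ring = 36 + 2·22 = 80
Stage 1: 36(ω_s−ω_c) = −80(ω_r−ω_c),  ω_s=0, ω_r=1
Stage 1: 36(0−ω_c) = −80(1−ω_c)  ⇒  116ω_c = 80  ⇒  ω_c = 20/29
  ⇒ ω_c¹/ω_r¹ = 20/29
Stage 2: N_ring = 31 + 2·12 = 55
Stage 2: 31(ω_s−ω_c) = −55(ω_r−ω_c),  ω_r=0, ω_s=1
Stage 2: 31(1−ω_c) = −55(0−ω_c)  ⇒  86ω_c = 31  ⇒  ω_c = 31/86
  ⇒ ω_c²/ω_s² = 31/86
Coupling ω_s² = ω_c¹ ⇒ overall = 20/29 × 31/86 = 310/1247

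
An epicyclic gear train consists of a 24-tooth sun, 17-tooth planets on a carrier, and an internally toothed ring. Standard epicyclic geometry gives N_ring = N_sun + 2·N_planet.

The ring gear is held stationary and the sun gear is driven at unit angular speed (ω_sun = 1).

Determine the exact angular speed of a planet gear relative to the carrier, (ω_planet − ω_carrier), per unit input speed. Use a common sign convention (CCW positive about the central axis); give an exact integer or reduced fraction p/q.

N_ring = 24 + 2·17 = 58
24(ω_s−ω_c) = −58(ω_r−ω_c),  ω_r=0, ω_s=1
24(1−ω_c) = −58(0−ω_c)  ⇒  82ω_c = 24  ⇒  ω_c = 12/41
sun–planet: 24·(1−12/41) = −17·(ω_p−ω_c)  ⇒  ω_p−ω_c = −(24/17)·(29/41) = -696/697

-696/697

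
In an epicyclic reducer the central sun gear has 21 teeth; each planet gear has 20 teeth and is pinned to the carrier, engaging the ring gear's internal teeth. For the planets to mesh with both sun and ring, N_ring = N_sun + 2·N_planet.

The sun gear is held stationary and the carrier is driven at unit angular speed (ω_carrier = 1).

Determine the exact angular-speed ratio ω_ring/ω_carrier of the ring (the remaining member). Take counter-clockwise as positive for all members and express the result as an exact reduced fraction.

82/61

N_ring = 21 + 2·20 = 61
21(ω_s−ω_c) = −61(ω_r−ω_c),  ω_s=0, ω_c=1
ω_r = 1 − (21/61)(0−1) = 82/61
ω_r/ω_c = 82/61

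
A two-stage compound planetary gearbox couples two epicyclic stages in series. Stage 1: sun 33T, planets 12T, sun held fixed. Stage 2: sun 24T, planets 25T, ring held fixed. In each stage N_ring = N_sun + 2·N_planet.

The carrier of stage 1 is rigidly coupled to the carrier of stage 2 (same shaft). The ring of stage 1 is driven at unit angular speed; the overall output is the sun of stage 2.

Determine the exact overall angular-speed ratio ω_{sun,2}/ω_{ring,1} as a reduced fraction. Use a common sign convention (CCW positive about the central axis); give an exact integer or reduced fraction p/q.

Stage 1: N_ring = 33 + 2·12 = 57
Stage 1: 33(ω_s−ω_c) = −57(ω_r−ω_c),  ω_s=0, ω_r=1
Stage 1: 33(0−ω_c) = −57(1−ω_c)  ⇒  90ω_c = 57  ⇒  ω_c = 19/30
  ⇒ ω_c¹/ω_r¹ = 19/30
Stage 2: N_ring = 24 + 2·25 = 74
Stage 2: 24(ω_s−ω_c) = −74(ω_r−ω_c),  ω_r=0, ω_c=1
Stage 2: ω_s = 1 − (74/24)(0−1) = 49/12
  ⇒ ω_s²/ω_c² = 49/12
Coupling ω_c² = ω_c¹ ⇒ overall = 19/30 × 49/12 = 931/360

931/360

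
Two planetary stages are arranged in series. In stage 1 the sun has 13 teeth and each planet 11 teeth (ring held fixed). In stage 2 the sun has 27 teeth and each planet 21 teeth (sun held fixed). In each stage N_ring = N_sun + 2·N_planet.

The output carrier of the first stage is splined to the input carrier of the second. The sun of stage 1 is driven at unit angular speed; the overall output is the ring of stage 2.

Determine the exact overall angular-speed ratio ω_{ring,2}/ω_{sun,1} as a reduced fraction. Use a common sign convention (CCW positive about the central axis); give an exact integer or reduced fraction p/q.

Stage 1: N_ring = 13 + 2·11 = 35
Stage 1: 13(ω_s−ω_c) = −35(ω_r−ω_c),  ω_r=0, ω_s=1
Stage 1: 13(1−ω_c) = −35(0−ω_c)  ⇒  48ω_c = 13  ⇒  ω_c = 13/48
  ⇒ ω_c¹/ω_s¹ = 13/48
Stage 2: N_ring = 27 + 2·21 = 69
Stage 2: 27(ω_s−ω_c) = −69(ω_r−ω_c),  ω_s=0, ω_c=1
Stage 2: ω_r = 1 − (27/69)(0−1) = 32/23
  ⇒ ω_r²/ω_c² = 32/23
Coupling ω_c² = ω_c¹ ⇒ overall = 13/48 × 32/23 = 26/69

26/69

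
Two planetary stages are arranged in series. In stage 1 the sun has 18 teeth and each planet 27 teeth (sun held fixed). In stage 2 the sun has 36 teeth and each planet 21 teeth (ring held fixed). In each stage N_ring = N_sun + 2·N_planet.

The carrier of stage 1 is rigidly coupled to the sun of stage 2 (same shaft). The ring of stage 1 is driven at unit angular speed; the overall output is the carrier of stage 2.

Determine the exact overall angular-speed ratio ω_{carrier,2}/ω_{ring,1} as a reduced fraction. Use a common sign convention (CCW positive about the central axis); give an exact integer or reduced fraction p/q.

24/95

Stage 1: N_ring = 18 + 2·27 = 72
Stage 1: 18(ω_s−ω_c) = −72(ω_r−ω_c),  ω_s=0, ω_r=1
Stage 1: 18(0−ω_c) = −72(1−ω_c)  ⇒  90ω_c = 72  ⇒  ω_c = 4/5
  ⇒ ω_c¹/ω_r¹ = 4/5
Stage 2: N_ring = 36 + 2·21 = 78
Stage 2: 36(ω_s−ω_c) = −78(ω_r−ω_c),  ω_r=0, ω_s=1
Stage 2: 36(1−ω_c) = −78(0−ω_c)  ⇒  114ω_c = 36  ⇒  ω_c = 6/19
  ⇒ ω_c²/ω_s² = 6/19
Coupling ω_s² = ω_c¹ ⇒ overall = 4/5 × 6/19 = 24/95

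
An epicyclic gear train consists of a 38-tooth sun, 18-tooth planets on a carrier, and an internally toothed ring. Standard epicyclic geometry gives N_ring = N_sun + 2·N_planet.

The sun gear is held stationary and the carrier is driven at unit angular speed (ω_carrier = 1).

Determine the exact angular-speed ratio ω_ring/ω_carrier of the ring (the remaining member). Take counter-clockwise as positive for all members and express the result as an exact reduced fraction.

N_ring = 38 + 2·18 = 74
38(ω_s−ω_c) = −74(ω_r−ω_c),  ω_s=0, ω_c=1
ω_r = 1 − (38/74)(0−1) = 56/37
ω_r/ω_c = 56/37

56/37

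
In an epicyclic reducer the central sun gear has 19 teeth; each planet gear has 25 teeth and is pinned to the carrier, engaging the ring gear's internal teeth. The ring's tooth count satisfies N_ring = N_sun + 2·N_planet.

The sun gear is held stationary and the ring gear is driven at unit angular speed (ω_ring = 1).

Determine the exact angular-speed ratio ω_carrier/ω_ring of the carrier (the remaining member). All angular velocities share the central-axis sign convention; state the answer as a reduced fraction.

N_ring = 19 + 2·25 = 69
19(ω_s−ω_c) = −69(ω_r−ω_c),  ω_s=0, ω_r=1
19(0−ω_c) = −69(1−ω_c)  ⇒  88ω_c = 69  ⇒  ω_c = 69/88
ω_c/ω_r = 69/88

69/88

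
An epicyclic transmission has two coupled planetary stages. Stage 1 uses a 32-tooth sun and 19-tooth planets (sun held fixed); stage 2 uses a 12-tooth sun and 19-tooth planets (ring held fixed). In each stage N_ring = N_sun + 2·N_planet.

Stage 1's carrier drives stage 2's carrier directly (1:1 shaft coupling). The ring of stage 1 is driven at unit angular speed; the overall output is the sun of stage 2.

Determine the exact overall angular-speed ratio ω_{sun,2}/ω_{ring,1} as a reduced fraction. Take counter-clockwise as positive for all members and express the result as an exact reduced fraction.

Stage 1: N_ring = 32 + 2·19 = 70
Stage 1: 32(ω_s−ω_c) = −70(ω_r−ω_c),  ω_s=0, ω_r=1
Stage 1: 32(0−ω_c) = −70(1−ω_c)  ⇒  102ω_c = 70  ⇒  ω_c = 35/51
  ⇒ ω_c¹/ω_r¹ = 35/51
Stage 2: N_ring = 12 + 2·19 = 50
Stage 2: 12(ω_s−ω_c) = −50(ω_r−ω_c),  ω_r=0, ω_c=1
Stage 2: ω_s = 1 − (50/12)(0−1) = 31/6
  ⇒ ω_s²/ω_c² = 31/6
Coupling ω_c² = ω_c¹ ⇒ overall = 35/51 × 31/6 = 1085/306

1085/306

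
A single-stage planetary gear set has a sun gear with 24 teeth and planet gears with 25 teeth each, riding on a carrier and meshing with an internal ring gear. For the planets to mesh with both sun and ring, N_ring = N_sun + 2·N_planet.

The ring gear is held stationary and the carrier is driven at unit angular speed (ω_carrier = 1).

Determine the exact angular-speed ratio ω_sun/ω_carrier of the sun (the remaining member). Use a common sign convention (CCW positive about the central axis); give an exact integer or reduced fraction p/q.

49/12

N_ring = 24 + 2·25 = 74
24(ω_s−ω_c) = −74(ω_r−ω_c),  ω_r=0, ω_c=1
ω_s = 1 − (74/24)(0−1) = 49/12
ω_s/ω_c = 49/12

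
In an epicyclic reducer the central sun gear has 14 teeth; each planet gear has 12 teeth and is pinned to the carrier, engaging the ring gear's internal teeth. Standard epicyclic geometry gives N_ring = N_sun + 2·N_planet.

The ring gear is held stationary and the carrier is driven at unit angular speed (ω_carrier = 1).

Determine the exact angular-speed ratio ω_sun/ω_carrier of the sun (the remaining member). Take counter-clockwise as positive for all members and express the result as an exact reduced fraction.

26/7

N_ring = 14 + 2·12 = 38
14(ω_s−ω_c) = −38(ω_r−ω_c),  ω_r=0, ω_c=1
ω_s = 1 − (38/14)(0−1) = 26/7
ω_s/ω_c = 26/7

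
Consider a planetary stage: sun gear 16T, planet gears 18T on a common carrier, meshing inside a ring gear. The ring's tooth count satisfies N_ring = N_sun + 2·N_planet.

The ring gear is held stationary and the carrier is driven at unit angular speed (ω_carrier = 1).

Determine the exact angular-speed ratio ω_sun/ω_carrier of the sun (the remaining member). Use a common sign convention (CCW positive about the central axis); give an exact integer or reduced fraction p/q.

17/4

N_ring = 16 + 2·18 = 52
16(ω_s−ω_c) = −52(ω_r−ω_c),  ω_r=0, ω_c=1
ω_s = 1 − (52/16)(0−1) = 17/4
ω_s/ω_c = 17/4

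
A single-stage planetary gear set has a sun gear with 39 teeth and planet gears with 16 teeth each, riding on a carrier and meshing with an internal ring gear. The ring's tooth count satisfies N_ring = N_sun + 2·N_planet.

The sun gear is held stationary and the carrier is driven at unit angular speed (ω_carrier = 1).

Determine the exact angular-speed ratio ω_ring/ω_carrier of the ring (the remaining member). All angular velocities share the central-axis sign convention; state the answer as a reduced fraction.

N_ring = 39 + 2·16 = 71
39(ω_s−ω_c) = −71(ω_r−ω_c),  ω_s=0, ω_c=1
ω_r = 1 − (39/71)(0−1) = 110/71
ω_r/ω_c = 110/71

110/71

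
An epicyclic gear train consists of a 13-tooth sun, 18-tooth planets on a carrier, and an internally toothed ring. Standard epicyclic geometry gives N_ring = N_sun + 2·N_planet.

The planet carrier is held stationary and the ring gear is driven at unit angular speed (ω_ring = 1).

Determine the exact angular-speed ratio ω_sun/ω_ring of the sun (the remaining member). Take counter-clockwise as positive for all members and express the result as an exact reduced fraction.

-49/13

N_ring = 13 + 2·18 = 49
13(ω_s−ω_c) = −49(ω_r−ω_c),  ω_c=0, ω_r=1
ω_s = 0 − (49/13)(1−0) = -49/13
ω_s/ω_r = -49/13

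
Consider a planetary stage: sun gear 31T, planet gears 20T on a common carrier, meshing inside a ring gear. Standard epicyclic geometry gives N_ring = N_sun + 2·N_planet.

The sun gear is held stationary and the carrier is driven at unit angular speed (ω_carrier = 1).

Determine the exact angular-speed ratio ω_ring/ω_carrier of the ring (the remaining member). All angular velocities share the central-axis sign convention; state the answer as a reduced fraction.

N_ring = 31 + 2·20 = 71
31(ω_s−ω_c) = −71(ω_r−ω_c),  ω_s=0, ω_c=1
ω_r = 1 − (31/71)(0−1) = 102/71
ω_r/ω_c = 102/71

102/71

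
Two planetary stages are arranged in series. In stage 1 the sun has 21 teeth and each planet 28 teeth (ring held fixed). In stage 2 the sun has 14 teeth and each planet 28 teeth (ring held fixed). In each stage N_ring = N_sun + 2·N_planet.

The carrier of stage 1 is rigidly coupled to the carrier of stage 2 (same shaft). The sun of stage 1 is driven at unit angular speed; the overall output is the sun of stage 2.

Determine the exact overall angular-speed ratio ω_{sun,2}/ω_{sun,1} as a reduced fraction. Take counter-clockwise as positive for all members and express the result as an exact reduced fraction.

Stage 1: N_ring = 21 + 2·28 = 77
Stage 1: 21(ω_s−ω_c) = −77(ω_r−ω_c),  ω_r=0, ω_s=1
Stage 1: 21(1−ω_c) = −77(0−ω_c)  ⇒  98ω_c = 21  ⇒  ω_c = 3/14
  ⇒ ω_c¹/ω_s¹ = 3/14
Stage 2: N_ring = 14 + 2·28 = 70
Stage 2: 14(ω_s−ω_c) = −70(ω_r−ω_c),  ω_r=0, ω_c=1
Stage 2: ω_s = 1 − (70/14)(0−1) = 6
  ⇒ ω_s²/ω_c² = 6
Coupling ω_c² = ω_c¹ ⇒ overall = 3/14 × 6 = 9/7

9/7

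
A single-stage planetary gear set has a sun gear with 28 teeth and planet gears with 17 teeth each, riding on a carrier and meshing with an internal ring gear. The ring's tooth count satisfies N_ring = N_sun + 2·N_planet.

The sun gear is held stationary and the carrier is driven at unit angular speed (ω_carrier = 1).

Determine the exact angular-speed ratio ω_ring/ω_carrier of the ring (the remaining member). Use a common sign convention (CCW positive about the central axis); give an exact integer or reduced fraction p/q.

N_ring = 28 + 2·17 = 62
28(ω_s−ω_c) = −62(ω_r−ω_c),  ω_s=0, ω_c=1
ω_r = 1 − (28/62)(0−1) = 45/31
ω_r/ω_c = 45/31

45/31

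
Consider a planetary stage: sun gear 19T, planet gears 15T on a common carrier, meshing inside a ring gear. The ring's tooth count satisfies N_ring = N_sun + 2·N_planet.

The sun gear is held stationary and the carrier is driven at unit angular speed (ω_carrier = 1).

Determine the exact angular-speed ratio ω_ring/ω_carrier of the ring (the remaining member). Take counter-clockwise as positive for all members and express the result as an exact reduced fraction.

68/49

N_ring = 19 + 2·15 = 49
19(ω_s−ω_c) = −49(ω_r−ω_c),  ω_s=0, ω_c=1
ω_r = 1 − (19/49)(0−1) = 68/49
ω_r/ω_c = 68/49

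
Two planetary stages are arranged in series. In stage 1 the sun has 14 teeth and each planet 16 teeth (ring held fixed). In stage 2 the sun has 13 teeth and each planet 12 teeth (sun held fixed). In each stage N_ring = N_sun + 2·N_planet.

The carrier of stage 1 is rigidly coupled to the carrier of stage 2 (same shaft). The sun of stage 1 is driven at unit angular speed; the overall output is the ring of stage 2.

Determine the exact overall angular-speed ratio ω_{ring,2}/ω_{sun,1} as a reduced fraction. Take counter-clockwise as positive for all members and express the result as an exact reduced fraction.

35/111

Stage 1: N_ring = 14 + 2·16 = 46
Stage 1: 14(ω_s−ω_c) = −46(ω_r−ω_c),  ω_r=0, ω_s=1
Stage 1: 14(1−ω_c) = −46(0−ω_c)  ⇒  60ω_c = 14  ⇒  ω_c = 7/30
  ⇒ ω_c¹/ω_s¹ = 7/30
Stage 2: N_ring = 13 + 2·12 = 37
Stage 2: 13(ω_s−ω_c) = −37(ω_r−ω_c),  ω_s=0, ω_c=1
Stage 2: ω_r = 1 − (13/37)(0−1) = 50/37
  ⇒ ω_r²/ω_c² = 50/37
Coupling ω_c² = ω_c¹ ⇒ overall = 7/30 × 50/37 = 35/111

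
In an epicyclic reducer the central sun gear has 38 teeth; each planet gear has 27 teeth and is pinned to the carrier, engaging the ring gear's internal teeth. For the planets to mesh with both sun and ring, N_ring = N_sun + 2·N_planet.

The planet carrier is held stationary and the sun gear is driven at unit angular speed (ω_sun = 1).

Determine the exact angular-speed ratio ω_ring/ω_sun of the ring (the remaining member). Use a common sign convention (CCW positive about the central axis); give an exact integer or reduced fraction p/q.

-19/46

N_ring = 38 + 2·27 = 92
38(ω_s−ω_c) = −92(ω_r−ω_c),  ω_c=0, ω_s=1
ω_r = 0 − (38/92)(1−0) = -19/46
ω_r/ω_s = -19/46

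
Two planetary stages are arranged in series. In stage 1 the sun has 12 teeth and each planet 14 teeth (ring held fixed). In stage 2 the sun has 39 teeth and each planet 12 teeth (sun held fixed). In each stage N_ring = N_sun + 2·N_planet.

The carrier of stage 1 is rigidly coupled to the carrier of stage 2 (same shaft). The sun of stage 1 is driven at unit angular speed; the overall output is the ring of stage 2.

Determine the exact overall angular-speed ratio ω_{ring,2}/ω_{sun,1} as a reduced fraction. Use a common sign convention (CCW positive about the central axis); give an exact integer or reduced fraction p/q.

Stage 1: N_ring = 12 + 2·14 = 40
Stage 1: 12(ω_s−ω_c) = −40(ω_r−ω_c),  ω_r=0, ω_s=1
Stage 1: 12(1−ω_c) = −40(0−ω_c)  ⇒  52ω_c = 12  ⇒  ω_c = 3/13
  ⇒ ω_c¹/ω_s¹ = 3/13
Stage 2: N_ring = 39 + 2·12 = 63
Stage 2: 39(ω_s−ω_c) = −63(ω_r−ω_c),  ω_s=0, ω_c=1
Stage 2: ω_r = 1 − (39/63)(0−1) = 34/21
  ⇒ ω_r²/ω_c² = 34/21
Coupling ω_c² = ω_c¹ ⇒ overall = 3/13 × 34/21 = 34/91

34/91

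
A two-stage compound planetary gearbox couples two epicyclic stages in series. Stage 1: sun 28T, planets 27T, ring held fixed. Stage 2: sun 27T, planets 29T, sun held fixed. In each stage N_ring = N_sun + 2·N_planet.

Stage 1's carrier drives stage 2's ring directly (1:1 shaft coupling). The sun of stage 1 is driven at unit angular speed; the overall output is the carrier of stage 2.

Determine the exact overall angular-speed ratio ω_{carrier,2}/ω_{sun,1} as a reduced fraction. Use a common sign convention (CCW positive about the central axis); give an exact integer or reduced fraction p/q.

Stage 1: N_ring = 28 + 2·27 = 82
Stage 1: 28(ω_s−ω_c) = −82(ω_r−ω_c),  ω_r=0, ω_s=1
Stage 1: 28(1−ω_c) = −82(0−ω_c)  ⇒  110ω_c = 28  ⇒  ω_c = 14/55
  ⇒ ω_c¹/ω_s¹ = 14/55
Stage 2: N_ring = 27 + 2·29 = 85
Stage 2: 27(ω_s−ω_c) = −85(ω_r−ω_c),  ω_s=0, ω_r=1
Stage 2: 27(0−ω_c) = −85(1−ω_c)  ⇒  112ω_c = 85  ⇒  ω_c = 85/112
  ⇒ ω_c²/ω_r² = 85/112
Coupling ω_r² = ω_c¹ ⇒ overall = 14/55 × 85/112 = 17/88

17/88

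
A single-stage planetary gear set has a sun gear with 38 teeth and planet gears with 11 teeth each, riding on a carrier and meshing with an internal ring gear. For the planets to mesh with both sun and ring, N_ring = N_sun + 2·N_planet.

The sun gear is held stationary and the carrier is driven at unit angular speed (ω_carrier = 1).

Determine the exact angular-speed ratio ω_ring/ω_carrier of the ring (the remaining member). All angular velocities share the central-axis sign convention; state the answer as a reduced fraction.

49/30

N_ring = 38 + 2·11 = 60
38(ω_s−ω_c) = −60(ω_r−ω_c),  ω_s=0, ω_c=1
ω_r = 1 − (38/60)(0−1) = 49/30
ω_r/ω_c = 49/30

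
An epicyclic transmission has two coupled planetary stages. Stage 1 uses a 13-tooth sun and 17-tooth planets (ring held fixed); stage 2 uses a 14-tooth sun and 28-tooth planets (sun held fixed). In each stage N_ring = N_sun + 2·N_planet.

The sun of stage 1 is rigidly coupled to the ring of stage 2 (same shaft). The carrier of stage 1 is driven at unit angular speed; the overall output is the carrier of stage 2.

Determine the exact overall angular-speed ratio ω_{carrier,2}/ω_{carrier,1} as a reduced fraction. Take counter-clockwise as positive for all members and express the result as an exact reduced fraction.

50/13

Stage 1: N_ring = 13 + 2·17 = 47
Stage 1: 13(ω_s−ω_c) = −47(ω_r−ω_c),  ω_r=0, ω_c=1
Stage 1: ω_s = 1 − (47/13)(0−1) = 60/13
  ⇒ ω_s¹/ω_c¹ = 60/13
Stage 2: N_ring = 14 + 2·28 = 70
Stage 2: 14(ω_s−ω_c) = −70(ω_r−ω_c),  ω_s=0, ω_r=1
Stage 2: 14(0−ω_c) = −70(1−ω_c)  ⇒  84ω_c = 70  ⇒  ω_c = 5/6
  ⇒ ω_c²/ω_r² = 5/6
Coupling ω_r² = ω_s¹ ⇒ overall = 60/13 × 5/6 = 50/13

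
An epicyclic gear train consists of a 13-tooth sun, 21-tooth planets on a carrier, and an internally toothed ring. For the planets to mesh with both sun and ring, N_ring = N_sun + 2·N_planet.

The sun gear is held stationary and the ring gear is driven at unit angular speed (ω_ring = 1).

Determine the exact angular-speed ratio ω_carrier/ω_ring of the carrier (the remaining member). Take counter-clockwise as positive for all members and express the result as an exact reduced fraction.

N_ring = 13 + 2·21 = 55
13(ω_s−ω_c) = −55(ω_r−ω_c),  ω_s=0, ω_r=1
13(0−ω_c) = −55(1−ω_c)  ⇒  68ω_c = 55  ⇒  ω_c = 55/68
ω_c/ω_r = 55/68

55/68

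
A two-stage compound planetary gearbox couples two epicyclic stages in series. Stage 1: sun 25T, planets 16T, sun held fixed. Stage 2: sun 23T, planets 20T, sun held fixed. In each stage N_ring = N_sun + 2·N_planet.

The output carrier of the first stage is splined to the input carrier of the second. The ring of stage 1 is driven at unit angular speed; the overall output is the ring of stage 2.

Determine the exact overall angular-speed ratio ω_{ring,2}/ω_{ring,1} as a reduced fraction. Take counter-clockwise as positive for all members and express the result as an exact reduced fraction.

Stage 1: N_ring = 25 + 2·16 = 57
Stage 1: 25(ω_s−ω_c) = −57(ω_r−ω_c),  ω_s=0, ω_r=1
Stage 1: 25(0−ω_c) = −57(1−ω_c)  ⇒  82ω_c = 57  ⇒  ω_c = 57/82
  ⇒ ω_c¹/ω_r¹ = 57/82
Stage 2: N_ring = 23 + 2·20 = 63
Stage 2: 23(ω_s−ω_c) = −63(ω_r−ω_c),  ω_s=0, ω_c=1
Stage 2: ω_r = 1 − (23/63)(0−1) = 86/63
  ⇒ ω_r²/ω_c² = 86/63
Coupling ω_c² = ω_c¹ ⇒ overall = 57/82 × 86/63 = 817/861

817/861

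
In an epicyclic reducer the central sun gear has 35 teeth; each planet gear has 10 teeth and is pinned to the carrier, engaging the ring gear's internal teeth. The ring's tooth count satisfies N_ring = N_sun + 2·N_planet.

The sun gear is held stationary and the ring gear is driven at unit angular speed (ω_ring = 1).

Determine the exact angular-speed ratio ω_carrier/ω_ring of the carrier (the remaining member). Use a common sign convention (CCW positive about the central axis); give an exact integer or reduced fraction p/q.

N_ring = 35 + 2·10 = 55
35(ω_s−ω_c) = −55(ω_r−ω_c),  ω_s=0, ω_r=1
35(0−ω_c) = −55(1−ω_c)  ⇒  90ω_c = 55  ⇒  ω_c = 11/18
ω_c/ω_r = 11/18

11/18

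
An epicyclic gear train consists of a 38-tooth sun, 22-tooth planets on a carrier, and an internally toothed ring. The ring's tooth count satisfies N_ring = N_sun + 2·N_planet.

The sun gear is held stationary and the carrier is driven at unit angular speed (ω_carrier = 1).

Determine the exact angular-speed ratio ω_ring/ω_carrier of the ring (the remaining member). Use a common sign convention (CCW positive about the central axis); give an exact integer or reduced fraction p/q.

60/41

N_ring = 38 + 2·22 = 82
38(ω_s−ω_c) = −82(ω_r−ω_c),  ω_s=0, ω_c=1
ω_r = 1 − (38/82)(0−1) = 60/41
ω_r/ω_c = 60/41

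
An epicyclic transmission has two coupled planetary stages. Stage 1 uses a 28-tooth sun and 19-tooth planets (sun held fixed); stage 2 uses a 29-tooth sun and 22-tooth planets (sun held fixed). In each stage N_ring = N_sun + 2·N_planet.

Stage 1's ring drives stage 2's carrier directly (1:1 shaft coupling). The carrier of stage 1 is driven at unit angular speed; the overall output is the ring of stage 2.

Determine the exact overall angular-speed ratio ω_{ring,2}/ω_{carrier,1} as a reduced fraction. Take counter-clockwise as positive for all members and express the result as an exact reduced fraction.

Stage 1: N_ring = 28 + 2·19 = 66
Stage 1: 28(ω_s−ω_c) = −66(ω_r−ω_c),  ω_s=0, ω_c=1
Stage 1: ω_r = 1 − (28/66)(0−1) = 47/33
  ⇒ ω_r¹/ω_c¹ = 47/33
Stage 2: N_ring = 29 + 2·22 = 73
Stage 2: 29(ω_s−ω_c) = −73(ω_r−ω_c),  ω_s=0, ω_c=1
Stage 2: ω_r = 1 − (29/73)(0−1) = 102/73
  ⇒ ω_r²/ω_c² = 102/73
Coupling ω_c² = ω_r¹ ⇒ overall = 47/33 × 102/73 = 1598/803

1598/803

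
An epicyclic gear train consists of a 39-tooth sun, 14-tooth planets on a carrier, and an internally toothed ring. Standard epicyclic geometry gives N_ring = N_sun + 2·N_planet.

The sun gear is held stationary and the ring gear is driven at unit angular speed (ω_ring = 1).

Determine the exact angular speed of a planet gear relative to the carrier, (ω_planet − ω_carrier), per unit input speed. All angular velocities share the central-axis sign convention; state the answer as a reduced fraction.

N_ring = 39 + 2·14 = 67
39(ω_s−ω_c) = −67(ω_r−ω_c),  ω_s=0, ω_r=1
39(0−ω_c) = −67(1−ω_c)  ⇒  106ω_c = 67  ⇒  ω_c = 67/106
sun–planet: 39·(0−67/106) = −14·(ω_p−ω_c)  ⇒  ω_p−ω_c = −(39/14)·(-67/106) = 2613/1484

2613/1484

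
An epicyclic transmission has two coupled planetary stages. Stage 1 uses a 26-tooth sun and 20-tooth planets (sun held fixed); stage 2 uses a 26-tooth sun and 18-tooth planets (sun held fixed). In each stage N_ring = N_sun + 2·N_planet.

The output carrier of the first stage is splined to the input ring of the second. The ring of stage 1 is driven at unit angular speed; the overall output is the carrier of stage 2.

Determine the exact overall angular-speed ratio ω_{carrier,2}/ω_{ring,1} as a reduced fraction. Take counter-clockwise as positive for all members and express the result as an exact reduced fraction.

93/184

Stage 1: N_ring = 26 + 2·20 = 66
Stage 1: 26(ω_s−ω_c) = −66(ω_r−ω_c),  ω_s=0, ω_r=1
Stage 1: 26(0−ω_c) = −66(1−ω_c)  ⇒  92ω_c = 66  ⇒  ω_c = 33/46
  ⇒ ω_c¹/ω_r¹ = 33/46
Stage 2: N_ring = 26 + 2·18 = 62
Stage 2: 26(ω_s−ω_c) = −62(ω_r−ω_c),  ω_s=0, ω_r=1
Stage 2: 26(0−ω_c) = −62(1−ω_c)  ⇒  88ω_c = 62  ⇒  ω_c = 31/44
  ⇒ ω_c²/ω_r² = 31/44
Coupling ω_r² = ω_c¹ ⇒ overall = 33/46 × 31/44 = 93/184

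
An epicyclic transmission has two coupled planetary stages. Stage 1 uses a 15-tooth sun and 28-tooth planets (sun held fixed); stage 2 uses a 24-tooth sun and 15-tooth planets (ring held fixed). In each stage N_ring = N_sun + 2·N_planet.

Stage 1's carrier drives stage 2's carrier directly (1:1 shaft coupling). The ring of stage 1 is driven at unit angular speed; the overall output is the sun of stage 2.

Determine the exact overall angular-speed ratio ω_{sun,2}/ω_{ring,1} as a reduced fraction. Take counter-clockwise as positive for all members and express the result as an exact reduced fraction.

923/344

Stage 1: N_ring = 15 + 2·28 = 71
Stage 1: 15(ω_s−ω_c) = −71(ω_r−ω_c),  ω_s=0, ω_r=1
Stage 1: 15(0−ω_c) = −71(1−ω_c)  ⇒  86ω_c = 71  ⇒  ω_c = 71/86
  ⇒ ω_c¹/ω_r¹ = 71/86
Stage 2: N_ring = 24 + 2·15 = 54
Stage 2: 24(ω_s−ω_c) = −54(ω_r−ω_c),  ω_r=0, ω_c=1
Stage 2: ω_s = 1 − (54/24)(0−1) = 13/4
  ⇒ ω_s²/ω_c² = 13/4
Coupling ω_c² = ω_c¹ ⇒ overall = 71/86 × 13/4 = 923/344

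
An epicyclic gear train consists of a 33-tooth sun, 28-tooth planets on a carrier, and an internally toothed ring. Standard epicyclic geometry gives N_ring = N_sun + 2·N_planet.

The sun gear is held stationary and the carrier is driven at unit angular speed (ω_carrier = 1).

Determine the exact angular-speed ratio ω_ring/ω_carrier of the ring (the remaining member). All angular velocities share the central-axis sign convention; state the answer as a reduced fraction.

122/89

N_ring = 33 + 2·28 = 89
33(ω_s−ω_c) = −89(ω_r−ω_c),  ω_s=0, ω_c=1
ω_r = 1 − (33/89)(0−1) = 122/89
ω_r/ω_c = 122/89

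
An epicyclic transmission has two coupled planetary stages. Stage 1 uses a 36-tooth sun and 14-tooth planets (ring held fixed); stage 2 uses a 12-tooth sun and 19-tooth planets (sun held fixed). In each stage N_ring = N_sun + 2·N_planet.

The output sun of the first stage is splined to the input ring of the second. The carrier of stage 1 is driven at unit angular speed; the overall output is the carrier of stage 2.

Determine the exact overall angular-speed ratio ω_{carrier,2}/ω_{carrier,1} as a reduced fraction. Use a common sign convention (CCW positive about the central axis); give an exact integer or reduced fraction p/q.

Stage 1: N_ring = 36 + 2·14 = 64
Stage 1: 36(ω_s−ω_c) = −64(ω_r−ω_c),  ω_r=0, ω_c=1
Stage 1: ω_s = 1 − (64/36)(0−1) = 25/9
  ⇒ ω_s¹/ω_c¹ = 25/9
Stage 2: N_ring = 12 + 2·19 = 50
Stage 2: 12(ω_s−ω_c) = −50(ω_r−ω_c),  ω_s=0, ω_r=1
Stage 2: 12(0−ω_c) = −50(1−ω_c)  ⇒  62ω_c = 50  ⇒  ω_c = 25/31
  ⇒ ω_c²/ω_r² = 25/31
Coupling ω_r² = ω_s¹ ⇒ overall = 25/9 × 25/31 = 625/279

625/279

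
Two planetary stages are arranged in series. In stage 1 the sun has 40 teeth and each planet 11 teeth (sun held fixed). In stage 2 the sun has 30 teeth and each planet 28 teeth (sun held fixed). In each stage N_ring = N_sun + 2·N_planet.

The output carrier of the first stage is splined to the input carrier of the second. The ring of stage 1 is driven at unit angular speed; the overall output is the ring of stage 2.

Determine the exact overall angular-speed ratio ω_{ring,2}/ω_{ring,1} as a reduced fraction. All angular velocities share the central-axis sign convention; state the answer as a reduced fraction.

Stage 1: N_ring = 40 + 2·11 = 62
Stage 1: 40(ω_s−ω_c) = −62(ω_r−ω_c),  ω_s=0, ω_r=1
Stage 1: 40(0−ω_c) = −62(1−ω_c)  ⇒  102ω_c = 62  ⇒  ω_c = 31/51
  ⇒ ω_c¹/ω_r¹ = 31/51
Stage 2: N_ring = 30 + 2·28 = 86
Stage 2: 30(ω_s−ω_c) = −86(ω_r−ω_c),  ω_s=0, ω_c=1
Stage 2: ω_r = 1 − (30/86)(0−1) = 58/43
  ⇒ ω_r²/ω_c² = 58/43
Coupling ω_c² = ω_c¹ ⇒ overall = 31/51 × 58/43 = 1798/2193

1798/2193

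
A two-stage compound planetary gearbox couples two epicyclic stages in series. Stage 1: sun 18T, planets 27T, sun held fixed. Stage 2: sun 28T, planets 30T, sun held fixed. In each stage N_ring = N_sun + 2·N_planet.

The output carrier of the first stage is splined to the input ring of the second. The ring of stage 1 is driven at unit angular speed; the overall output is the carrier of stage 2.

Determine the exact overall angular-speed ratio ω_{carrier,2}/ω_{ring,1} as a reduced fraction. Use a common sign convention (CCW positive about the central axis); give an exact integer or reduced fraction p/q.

Stage 1: N_ring = 18 + 2·27 = 72
Stage 1: 18(ω_s−ω_c) = −72(ω_r−ω_c),  ω_s=0, ω_r=1
Stage 1: 18(0−ω_c) = −72(1−ω_c)  ⇒  90ω_c = 72  ⇒  ω_c = 4/5
  ⇒ ω_c¹/ω_r¹ = 4/5
Stage 2: N_ring = 28 + 2·30 = 88
Stage 2: 28(ω_s−ω_c) = −88(ω_r−ω_c),  ω_s=0, ω_r=1
Stage 2: 28(0−ω_c) = −88(1−ω_c)  ⇒  116ω_c = 88  ⇒  ω_c = 22/29
  ⇒ ω_c²/ω_r² = 22/29
Coupling ω_r² = ω_c¹ ⇒ overall = 4/5 × 22/29 = 88/145

88/145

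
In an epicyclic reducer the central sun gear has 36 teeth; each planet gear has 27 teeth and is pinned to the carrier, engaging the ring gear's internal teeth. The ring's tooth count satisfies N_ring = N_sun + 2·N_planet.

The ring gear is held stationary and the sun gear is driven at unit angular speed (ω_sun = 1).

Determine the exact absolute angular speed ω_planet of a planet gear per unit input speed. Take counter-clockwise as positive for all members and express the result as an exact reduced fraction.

-2/3

N_ring = 36 + 2·27 = 90
36(ω_s−ω_c) = −90(ω_r−ω_c),  ω_r=0, ω_s=1
36(1−ω_c) = −90(0−ω_c)  ⇒  126ω_c = 36  ⇒  ω_c = 2/7
sun–planet: 36·(1−2/7) = −27·(ω_p−ω_c)  ⇒  ω_p−ω_c = −(36/27)·(5/7) = -20/21
ω_p = 2/7 − 20/21 = -2/3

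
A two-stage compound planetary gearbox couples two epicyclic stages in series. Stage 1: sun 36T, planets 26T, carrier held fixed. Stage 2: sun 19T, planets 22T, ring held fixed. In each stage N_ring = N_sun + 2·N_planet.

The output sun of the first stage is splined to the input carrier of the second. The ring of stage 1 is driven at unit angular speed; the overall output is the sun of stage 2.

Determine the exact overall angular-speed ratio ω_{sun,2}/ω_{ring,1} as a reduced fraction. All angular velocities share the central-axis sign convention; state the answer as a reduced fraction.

Stage 1: N_ring = 36 + 2·26 = 88
Stage 1: 36(ω_s−ω_c) = −88(ω_r−ω_c),  ω_c=0, ω_r=1
Stage 1: ω_s = 0 − (88/36)(1−0) = -22/9
  ⇒ ω_s¹/ω_r¹ = -22/9
Stage 2: N_ring = 19 + 2·22 = 63
Stage 2: 19(ω_s−ω_c) = −63(ω_r−ω_c),  ω_r=0, ω_c=1
Stage 2: ω_s = 1 − (63/19)(0−1) = 82/19
  ⇒ ω_s²/ω_c² = 82/19
Coupling ω_c² = ω_s¹ ⇒ overall = -22/9 × 82/19 = -1804/171

-1804/171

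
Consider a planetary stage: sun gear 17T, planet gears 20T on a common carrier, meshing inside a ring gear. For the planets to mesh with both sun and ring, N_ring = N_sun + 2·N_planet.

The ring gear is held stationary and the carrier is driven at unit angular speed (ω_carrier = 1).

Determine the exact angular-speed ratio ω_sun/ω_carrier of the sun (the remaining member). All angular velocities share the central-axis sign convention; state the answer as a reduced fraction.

74/17

N_ring = 17 + 2·20 = 57
17(ω_s−ω_c) = −57(ω_r−ω_c),  ω_r=0, ω_c=1
ω_s = 1 − (57/17)(0−1) = 74/17
ω_s/ω_c = 74/17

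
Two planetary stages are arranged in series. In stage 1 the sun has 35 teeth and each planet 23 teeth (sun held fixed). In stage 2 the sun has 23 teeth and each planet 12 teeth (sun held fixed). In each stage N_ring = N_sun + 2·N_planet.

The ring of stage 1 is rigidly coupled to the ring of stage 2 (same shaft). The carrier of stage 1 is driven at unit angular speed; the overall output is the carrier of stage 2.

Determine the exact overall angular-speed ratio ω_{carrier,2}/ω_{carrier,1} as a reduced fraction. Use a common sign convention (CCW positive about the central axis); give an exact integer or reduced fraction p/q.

2726/2835

Stage 1: N_ring = 35 + 2·23 = 81
Stage 1: 35(ω_s−ω_c) = −81(ω_r−ω_c),  ω_s=0, ω_c=1
Stage 1: ω_r = 1 − (35/81)(0−1) = 116/81
  ⇒ ω_r¹/ω_c¹ = 116/81
Stage 2: N_ring = 23 + 2·12 = 47
Stage 2: 23(ω_s−ω_c) = −47(ω_r−ω_c),  ω_s=0, ω_r=1
Stage 2: 23(0−ω_c) = −47(1−ω_c)  ⇒  70ω_c = 47  ⇒  ω_c = 47/70
  ⇒ ω_c²/ω_r² = 47/70
Coupling ω_r² = ω_r¹ ⇒ overall = 116/81 × 47/70 = 2726/2835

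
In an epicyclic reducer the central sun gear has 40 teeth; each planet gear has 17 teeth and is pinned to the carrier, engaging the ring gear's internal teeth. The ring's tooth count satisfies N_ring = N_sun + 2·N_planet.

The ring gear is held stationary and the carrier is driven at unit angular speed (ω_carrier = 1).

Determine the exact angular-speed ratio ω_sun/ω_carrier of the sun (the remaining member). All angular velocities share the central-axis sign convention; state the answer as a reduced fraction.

N_ring = 40 + 2·17 = 74
40(ω_s−ω_c) = −74(ω_r−ω_c),  ω_r=0, ω_c=1
ω_s = 1 − (74/40)(0−1) = 57/20
ω_s/ω_c = 57/20

57/20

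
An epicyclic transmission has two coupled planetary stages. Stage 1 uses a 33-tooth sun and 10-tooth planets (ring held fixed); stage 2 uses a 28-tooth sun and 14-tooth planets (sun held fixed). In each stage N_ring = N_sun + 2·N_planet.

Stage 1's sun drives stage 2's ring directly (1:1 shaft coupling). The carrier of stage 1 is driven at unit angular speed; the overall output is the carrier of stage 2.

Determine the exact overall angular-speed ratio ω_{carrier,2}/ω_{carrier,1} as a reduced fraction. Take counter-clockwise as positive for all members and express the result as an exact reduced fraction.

172/99

Stage 1: N_ring = 33 + 2·10 = 53
Stage 1: 33(ω_s−ω_c) = −53(ω_r−ω_c),  ω_r=0, ω_c=1
Stage 1: ω_s = 1 − (53/33)(0−1) = 86/33
  ⇒ ω_s¹/ω_c¹ = 86/33
Stage 2: N_ring = 28 + 2·14 = 56
Stage 2: 28(ω_s−ω_c) = −56(ω_r−ω_c),  ω_s=0, ω_r=1
Stage 2: 28(0−ω_c) = −56(1−ω_c)  ⇒  84ω_c = 56  ⇒  ω_c = 2/3
  ⇒ ω_c²/ω_r² = 2/3
Coupling ω_r² = ω_s¹ ⇒ overall = 86/33 × 2/3 = 172/99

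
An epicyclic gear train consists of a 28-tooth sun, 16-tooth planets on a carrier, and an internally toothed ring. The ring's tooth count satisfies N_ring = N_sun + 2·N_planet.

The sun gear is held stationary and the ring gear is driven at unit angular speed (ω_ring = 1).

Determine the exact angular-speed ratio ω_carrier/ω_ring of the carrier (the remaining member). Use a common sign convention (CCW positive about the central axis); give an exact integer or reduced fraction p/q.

N_ring = 28 + 2·16 = 60
28(ω_s−ω_c) = −60(ω_r−ω_c),  ω_s=0, ω_r=1
28(0−ω_c) = −60(1−ω_c)  ⇒  88ω_c = 60  ⇒  ω_c = 15/22
ω_c/ω_r = 15/22

15/22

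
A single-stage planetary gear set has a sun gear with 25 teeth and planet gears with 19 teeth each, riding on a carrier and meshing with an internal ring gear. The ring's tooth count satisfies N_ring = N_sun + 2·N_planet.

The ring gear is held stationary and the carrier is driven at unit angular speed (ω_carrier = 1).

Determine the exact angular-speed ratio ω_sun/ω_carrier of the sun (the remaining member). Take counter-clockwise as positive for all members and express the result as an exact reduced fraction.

88/25

N_ring = 25 + 2·19 = 63
25(ω_s−ω_c) = −63(ω_r−ω_c),  ω_r=0, ω_c=1
ω_s = 1 − (63/25)(0−1) = 88/25
ω_s/ω_c = 88/25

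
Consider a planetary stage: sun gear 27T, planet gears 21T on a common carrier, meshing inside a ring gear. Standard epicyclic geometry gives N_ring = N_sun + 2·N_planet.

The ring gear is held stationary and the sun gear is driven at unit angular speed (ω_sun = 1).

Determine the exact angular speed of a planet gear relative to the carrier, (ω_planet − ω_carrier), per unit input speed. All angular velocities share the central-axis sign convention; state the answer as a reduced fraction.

N_ring = 27 + 2·21 = 69
27(ω_s−ω_c) = −69(ω_r−ω_c),  ω_r=0, ω_s=1
27(1−ω_c) = −69(0−ω_c)  ⇒  96ω_c = 27  ⇒  ω_c = 9/32
sun–planet: 27·(1−9/32) = −21·(ω_p−ω_c)  ⇒  ω_p−ω_c = −(27/21)·(23/32) = -207/224

-207/224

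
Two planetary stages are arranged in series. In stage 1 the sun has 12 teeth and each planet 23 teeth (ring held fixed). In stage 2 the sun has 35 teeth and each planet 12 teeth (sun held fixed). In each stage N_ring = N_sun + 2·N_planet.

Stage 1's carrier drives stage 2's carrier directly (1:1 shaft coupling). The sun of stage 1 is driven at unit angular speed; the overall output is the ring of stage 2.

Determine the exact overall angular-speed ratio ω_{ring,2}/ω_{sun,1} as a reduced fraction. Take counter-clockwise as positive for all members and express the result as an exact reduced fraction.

564/2065

Stage 1: N_ring = 12 + 2·23 = 58
Stage 1: 12(ω_s−ω_c) = −58(ω_r−ω_c),  ω_r=0, ω_s=1
Stage 1: 12(1−ω_c) = −58(0−ω_c)  ⇒  70ω_c = 12  ⇒  ω_c = 6/35
  ⇒ ω_c¹/ω_s¹ = 6/35
Stage 2: N_ring = 35 + 2·12 = 59
Stage 2: 35(ω_s−ω_c) = −59(ω_r−ω_c),  ω_s=0, ω_c=1
Stage 2: ω_r = 1 − (35/59)(0−1) = 94/59
  ⇒ ω_r²/ω_c² = 94/59
Coupling ω_c² = ω_c¹ ⇒ overall = 6/35 × 94/59 = 564/2065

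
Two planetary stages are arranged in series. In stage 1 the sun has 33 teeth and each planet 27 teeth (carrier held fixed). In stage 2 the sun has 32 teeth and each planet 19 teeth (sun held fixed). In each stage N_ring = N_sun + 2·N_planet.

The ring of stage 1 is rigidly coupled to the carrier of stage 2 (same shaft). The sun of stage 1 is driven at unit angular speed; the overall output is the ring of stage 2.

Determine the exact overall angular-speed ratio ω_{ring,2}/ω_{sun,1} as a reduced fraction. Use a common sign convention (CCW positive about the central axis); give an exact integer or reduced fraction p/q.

Stage 1: N_ring = 33 + 2·27 = 87
Stage 1: 33(ω_s−ω_c) = −87(ω_r−ω_c),  ω_c=0, ω_s=1
Stage 1: ω_r = 0 − (33/87)(1−0) = -11/29
  ⇒ ω_r¹/ω_s¹ = -11/29
Stage 2: N_ring = 32 + 2·19 = 70
Stage 2: 32(ω_s−ω_c) = −70(ω_r−ω_c),  ω_s=0, ω_c=1
Stage 2: ω_r = 1 − (32/70)(0−1) = 51/35
  ⇒ ω_r²/ω_c² = 51/35
Coupling ω_c² = ω_r¹ ⇒ overall = -11/29 × 51/35 = -561/1015

-561/1015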